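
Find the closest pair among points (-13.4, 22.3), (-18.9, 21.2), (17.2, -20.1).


d(P0,P1) = 5.6089, d(P0,P2) = 52.2888, d(P1,P2) = 54.8534
Closest: P0 and P1

Closest pair: (-13.4, 22.3) and (-18.9, 21.2), distance = 5.6089


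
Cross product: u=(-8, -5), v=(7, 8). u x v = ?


u x v = u_x*v_y - u_y*v_x = (-8)*8 - (-5)*7
= (-64) - (-35) = -29

-29


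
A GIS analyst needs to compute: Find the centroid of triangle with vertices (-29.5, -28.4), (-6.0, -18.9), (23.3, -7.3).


Centroid = ((x_A+x_B+x_C)/3, (y_A+y_B+y_C)/3)
= (((-29.5)+(-6)+23.3)/3, ((-28.4)+(-18.9)+(-7.3))/3)
= (-4.0667, -18.2)

(-4.0667, -18.2)


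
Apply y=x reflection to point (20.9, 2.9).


Reflection over y=x: (x,y) -> (y,x)
(20.9, 2.9) -> (2.9, 20.9)

(2.9, 20.9)


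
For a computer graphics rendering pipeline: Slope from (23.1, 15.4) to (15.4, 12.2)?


slope = (y2-y1)/(x2-x1) = (12.2-15.4)/(15.4-23.1) = (-3.2)/(-7.7) = 0.4156

0.4156


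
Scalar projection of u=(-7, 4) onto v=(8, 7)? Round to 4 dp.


u.v = -28, |v| = sqrt(113) = 10.6301
Scalar projection = u.v / |v| = -28 / sqrt(113) = -2.634

-2.634


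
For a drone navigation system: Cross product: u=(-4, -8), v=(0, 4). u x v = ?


u x v = u_x*v_y - u_y*v_x = (-4)*4 - (-8)*0
= (-16) - 0 = -16

-16


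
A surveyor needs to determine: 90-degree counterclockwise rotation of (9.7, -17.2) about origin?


90° CCW: (x,y) -> (-y, x)
(9.7,-17.2) -> (17.2, 9.7)

(17.2, 9.7)


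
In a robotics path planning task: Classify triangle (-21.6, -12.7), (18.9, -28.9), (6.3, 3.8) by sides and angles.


Side lengths squared: AB^2=1902.69, BC^2=1228.05, CA^2=1050.66
Sorted: [1050.66, 1228.05, 1902.69]
By sides: Scalene, By angles: Acute

Scalene, Acute


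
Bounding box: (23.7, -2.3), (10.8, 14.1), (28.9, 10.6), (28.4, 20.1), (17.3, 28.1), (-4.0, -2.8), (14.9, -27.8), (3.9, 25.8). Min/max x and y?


x range: [-4, 28.9]
y range: [-27.8, 28.1]
Bounding box: (-4,-27.8) to (28.9,28.1)

(-4,-27.8) to (28.9,28.1)


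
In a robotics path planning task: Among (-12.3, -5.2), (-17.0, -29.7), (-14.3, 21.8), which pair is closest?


d(P0,P1) = 24.9467, d(P0,P2) = 27.074, d(P1,P2) = 51.5707
Closest: P0 and P1

Closest pair: (-12.3, -5.2) and (-17.0, -29.7), distance = 24.9467


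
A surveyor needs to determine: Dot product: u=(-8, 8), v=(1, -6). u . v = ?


u . v = u_x*v_x + u_y*v_y = (-8)*1 + 8*(-6)
= (-8) + (-48) = -56

-56


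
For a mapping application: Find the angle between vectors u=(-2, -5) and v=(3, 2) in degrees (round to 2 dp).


u.v = -16, |u| = sqrt(29) = 5.3852, |v| = sqrt(13) = 3.6056
cos(theta) = u.v/(|u||v|) = -16/sqrt(377) = -0.824042
theta = acos(-0.824042) = 145.49 degrees

145.49 degrees


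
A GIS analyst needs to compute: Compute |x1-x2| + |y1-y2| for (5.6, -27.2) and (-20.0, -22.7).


|5.6-(-20)| + |(-27.2)-(-22.7)| = 25.6 + 4.5 = 30.1

30.1


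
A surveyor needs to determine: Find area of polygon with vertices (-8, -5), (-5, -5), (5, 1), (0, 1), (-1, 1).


Shoelace sum: ((-8)*(-5) - (-5)*(-5)) + ((-5)*1 - 5*(-5)) + (5*1 - 0*1) + (0*1 - (-1)*1) + ((-1)*(-5) - (-8)*1)
= 54
Area = |54|/2 = 27

27


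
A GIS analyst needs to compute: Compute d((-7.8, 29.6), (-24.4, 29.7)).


dx=-16.6, dy=0.1
d^2 = (-16.6)^2 + 0.1^2 = 275.57
d = sqrt(275.57) = 16.6003

16.6003


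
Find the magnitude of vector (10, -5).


|u| = sqrt(10^2 + (-5)^2) = sqrt(125) = 11.1803

11.1803


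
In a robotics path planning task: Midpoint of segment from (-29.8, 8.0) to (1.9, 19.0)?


M = (((-29.8)+1.9)/2, (8+19)/2)
= (-13.95, 13.5)

(-13.95, 13.5)


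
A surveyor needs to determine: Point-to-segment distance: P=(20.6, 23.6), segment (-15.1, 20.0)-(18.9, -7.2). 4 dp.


Project P onto AB: t = 0.5886 (clamped to [0,1])
Closest point on segment: (4.9122, 3.9902)
Distance: 25.1127

25.1127


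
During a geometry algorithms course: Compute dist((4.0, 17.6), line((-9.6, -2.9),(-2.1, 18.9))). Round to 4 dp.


|cross product| = 142.73
|line direction| = sqrt(531.49) = 23.0541
Distance = 142.73/sqrt(531.49) = 6.1911

6.1911


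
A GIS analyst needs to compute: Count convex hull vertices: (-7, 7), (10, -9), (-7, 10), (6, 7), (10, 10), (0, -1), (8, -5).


Convex hull vertices (CCW): (-7, 7), (0, -1), (10, -9), (10, 10), (-7, 10)
Count = 5

5


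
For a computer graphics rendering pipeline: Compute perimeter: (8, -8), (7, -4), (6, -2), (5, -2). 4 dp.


Sides: (8, -8)->(7, -4): sqrt(17) = 4.123106, (7, -4)->(6, -2): sqrt(5) = 2.236068, (6, -2)->(5, -2): sqrt(1) = 1, (5, -2)->(8, -8): sqrt(45) = 6.708204
Sum = 14.067378
Perimeter = 14.0674

14.0674


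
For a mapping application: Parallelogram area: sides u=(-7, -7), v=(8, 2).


|u x v| = |(-7)*2 - (-7)*8|
= |(-14) - (-56)| = 42

42


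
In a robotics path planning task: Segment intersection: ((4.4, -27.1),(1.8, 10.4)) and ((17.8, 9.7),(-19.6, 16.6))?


Cross products: d1=1468.78, d2=84.22, d3=-598.18, d4=786.38
d1*d2 < 0 and d3*d4 < 0? no

No, they don't intersect


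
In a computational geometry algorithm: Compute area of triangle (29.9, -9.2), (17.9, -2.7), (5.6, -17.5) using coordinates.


Area = |x_A(y_B-y_C) + x_B(y_C-y_A) + x_C(y_A-y_B)|/2
= |442.52 + (-148.57) + (-36.4)|/2
= 257.55/2 = 128.775

128.775


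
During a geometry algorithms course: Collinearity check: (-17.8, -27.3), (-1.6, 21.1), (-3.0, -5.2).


Cross product: ((-1.6)-(-17.8))*((-5.2)-(-27.3)) - (21.1-(-27.3))*((-3)-(-17.8))
= -358.3

No, not collinear


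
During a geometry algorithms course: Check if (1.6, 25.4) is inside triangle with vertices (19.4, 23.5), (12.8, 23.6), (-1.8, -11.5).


Cross products: AB x AP = -10.76, BC x BP = -419.4, CA x CP = 663.28
All same sign? no

No, outside


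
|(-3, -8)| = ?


|u| = sqrt((-3)^2 + (-8)^2) = sqrt(73) = 8.544

8.544


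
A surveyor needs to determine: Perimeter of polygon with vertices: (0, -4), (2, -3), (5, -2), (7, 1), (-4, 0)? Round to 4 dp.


Sides: (0, -4)->(2, -3): sqrt(5) = 2.236068, (2, -3)->(5, -2): sqrt(10) = 3.162278, (5, -2)->(7, 1): sqrt(13) = 3.605551, (7, 1)->(-4, 0): sqrt(122) = 11.045361, (-4, 0)->(0, -4): sqrt(32) = 5.656854
Sum = 25.706112
Perimeter = 25.7061

25.7061


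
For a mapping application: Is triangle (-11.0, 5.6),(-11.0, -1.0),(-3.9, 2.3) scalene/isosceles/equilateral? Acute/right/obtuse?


Side lengths squared: AB^2=43.56, BC^2=61.3, CA^2=61.3
Sorted: [43.56, 61.3, 61.3]
By sides: Isosceles, By angles: Acute

Isosceles, Acute


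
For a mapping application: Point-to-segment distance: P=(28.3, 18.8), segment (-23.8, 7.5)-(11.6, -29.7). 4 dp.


Project P onto AB: t = 0.54 (clamped to [0,1])
Closest point on segment: (-4.684, -12.588)
Distance: 45.5319

45.5319


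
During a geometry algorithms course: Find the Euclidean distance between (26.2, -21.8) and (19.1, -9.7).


dx=-7.1, dy=12.1
d^2 = (-7.1)^2 + 12.1^2 = 196.82
d = sqrt(196.82) = 14.0293

14.0293


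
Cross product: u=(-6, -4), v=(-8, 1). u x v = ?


u x v = u_x*v_y - u_y*v_x = (-6)*1 - (-4)*(-8)
= (-6) - 32 = -38

-38


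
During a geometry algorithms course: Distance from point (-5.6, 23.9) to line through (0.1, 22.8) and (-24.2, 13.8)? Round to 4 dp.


|cross product| = 78.03
|line direction| = sqrt(671.49) = 25.9131
Distance = 78.03/sqrt(671.49) = 3.0112

3.0112


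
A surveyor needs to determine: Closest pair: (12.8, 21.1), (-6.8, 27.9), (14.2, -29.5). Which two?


d(P0,P1) = 20.7461, d(P0,P2) = 50.6194, d(P1,P2) = 61.1209
Closest: P0 and P1

Closest pair: (12.8, 21.1) and (-6.8, 27.9), distance = 20.7461


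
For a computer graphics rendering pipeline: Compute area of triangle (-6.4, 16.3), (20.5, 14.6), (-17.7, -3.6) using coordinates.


Area = |x_A(y_B-y_C) + x_B(y_C-y_A) + x_C(y_A-y_B)|/2
= |(-116.48) + (-407.95) + (-30.09)|/2
= 554.52/2 = 277.26

277.26


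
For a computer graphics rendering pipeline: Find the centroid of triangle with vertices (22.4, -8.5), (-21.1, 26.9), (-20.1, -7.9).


Centroid = ((x_A+x_B+x_C)/3, (y_A+y_B+y_C)/3)
= ((22.4+(-21.1)+(-20.1))/3, ((-8.5)+26.9+(-7.9))/3)
= (-6.2667, 3.5)

(-6.2667, 3.5)


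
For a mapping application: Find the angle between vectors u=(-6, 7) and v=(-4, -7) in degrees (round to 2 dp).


u.v = -25, |u| = sqrt(85) = 9.2195, |v| = sqrt(65) = 8.0623
cos(theta) = u.v/(|u||v|) = -25/sqrt(5525) = -0.336336
theta = acos(-0.336336) = 109.65 degrees

109.65 degrees


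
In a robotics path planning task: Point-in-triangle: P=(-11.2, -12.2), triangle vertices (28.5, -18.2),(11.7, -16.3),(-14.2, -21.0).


Cross products: AB x AP = -25.37, BC x BP = -213.82, CA x CP = 367.36
All same sign? no

No, outside


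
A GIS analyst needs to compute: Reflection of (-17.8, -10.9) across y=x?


Reflection over y=x: (x,y) -> (y,x)
(-17.8, -10.9) -> (-10.9, -17.8)

(-10.9, -17.8)


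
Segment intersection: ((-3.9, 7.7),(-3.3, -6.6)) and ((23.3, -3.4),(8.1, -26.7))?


Cross products: d1=-802.48, d2=-571.14, d3=382.3, d4=150.96
d1*d2 < 0 and d3*d4 < 0? no

No, they don't intersect


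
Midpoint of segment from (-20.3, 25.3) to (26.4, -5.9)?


M = (((-20.3)+26.4)/2, (25.3+(-5.9))/2)
= (3.05, 9.7)

(3.05, 9.7)


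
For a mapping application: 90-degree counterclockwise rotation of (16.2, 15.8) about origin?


90° CCW: (x,y) -> (-y, x)
(16.2,15.8) -> (-15.8, 16.2)

(-15.8, 16.2)


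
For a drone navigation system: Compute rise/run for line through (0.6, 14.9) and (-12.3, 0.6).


slope = (y2-y1)/(x2-x1) = (0.6-14.9)/((-12.3)-0.6) = (-14.3)/(-12.9) = 1.1085

1.1085


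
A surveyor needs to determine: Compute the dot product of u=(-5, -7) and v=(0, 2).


u . v = u_x*v_x + u_y*v_y = (-5)*0 + (-7)*2
= 0 + (-14) = -14

-14


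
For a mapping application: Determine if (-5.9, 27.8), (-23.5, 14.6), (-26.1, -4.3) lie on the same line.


Cross product: ((-23.5)-(-5.9))*((-4.3)-27.8) - (14.6-27.8)*((-26.1)-(-5.9))
= 298.32

No, not collinear


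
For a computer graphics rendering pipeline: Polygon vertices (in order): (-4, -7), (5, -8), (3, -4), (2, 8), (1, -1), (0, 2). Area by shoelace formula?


Shoelace sum: ((-4)*(-8) - 5*(-7)) + (5*(-4) - 3*(-8)) + (3*8 - 2*(-4)) + (2*(-1) - 1*8) + (1*2 - 0*(-1)) + (0*(-7) - (-4)*2)
= 103
Area = |103|/2 = 51.5

51.5


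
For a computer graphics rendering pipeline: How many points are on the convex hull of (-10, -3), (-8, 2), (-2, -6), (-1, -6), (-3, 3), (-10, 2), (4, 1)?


Convex hull vertices (CCW): (-10, -3), (-2, -6), (-1, -6), (4, 1), (-3, 3), (-10, 2)
Count = 6

6


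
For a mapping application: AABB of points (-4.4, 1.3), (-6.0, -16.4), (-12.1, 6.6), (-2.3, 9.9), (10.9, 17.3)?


x range: [-12.1, 10.9]
y range: [-16.4, 17.3]
Bounding box: (-12.1,-16.4) to (10.9,17.3)

(-12.1,-16.4) to (10.9,17.3)


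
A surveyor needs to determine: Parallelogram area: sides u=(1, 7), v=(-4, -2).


|u x v| = |1*(-2) - 7*(-4)|
= |(-2) - (-28)| = 26

26


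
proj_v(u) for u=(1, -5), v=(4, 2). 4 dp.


u.v = -6, |v| = sqrt(20) = 4.4721
Scalar projection = u.v / |v| = -6 / sqrt(20) = -1.3416

-1.3416


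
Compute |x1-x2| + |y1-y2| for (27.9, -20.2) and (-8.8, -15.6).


|27.9-(-8.8)| + |(-20.2)-(-15.6)| = 36.7 + 4.6 = 41.3

41.3


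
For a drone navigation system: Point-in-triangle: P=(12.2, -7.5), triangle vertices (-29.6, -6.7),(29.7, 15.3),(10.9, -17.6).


Cross products: AB x AP = -967.04, BC x BP = -147.11, CA x CP = -423.22
All same sign? yes

Yes, inside


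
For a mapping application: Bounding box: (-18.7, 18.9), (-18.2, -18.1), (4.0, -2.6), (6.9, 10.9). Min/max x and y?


x range: [-18.7, 6.9]
y range: [-18.1, 18.9]
Bounding box: (-18.7,-18.1) to (6.9,18.9)

(-18.7,-18.1) to (6.9,18.9)


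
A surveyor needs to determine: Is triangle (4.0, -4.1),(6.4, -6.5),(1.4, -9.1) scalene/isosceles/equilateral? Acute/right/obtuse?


Side lengths squared: AB^2=11.52, BC^2=31.76, CA^2=31.76
Sorted: [11.52, 31.76, 31.76]
By sides: Isosceles, By angles: Acute

Isosceles, Acute


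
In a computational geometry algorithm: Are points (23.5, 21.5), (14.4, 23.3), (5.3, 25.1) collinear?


Cross product: (14.4-23.5)*(25.1-21.5) - (23.3-21.5)*(5.3-23.5)
= 0

Yes, collinear


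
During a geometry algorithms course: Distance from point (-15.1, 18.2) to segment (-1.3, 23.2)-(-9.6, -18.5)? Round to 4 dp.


Project P onto AB: t = 0.1787 (clamped to [0,1])
Closest point on segment: (-2.7832, 15.7484)
Distance: 12.5584

12.5584


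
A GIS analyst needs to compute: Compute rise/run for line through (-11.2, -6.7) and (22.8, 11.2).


slope = (y2-y1)/(x2-x1) = (11.2-(-6.7))/(22.8-(-11.2)) = 17.9/34 = 0.5265

0.5265


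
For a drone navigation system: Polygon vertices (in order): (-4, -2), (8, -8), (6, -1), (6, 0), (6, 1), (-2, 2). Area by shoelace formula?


Shoelace sum: ((-4)*(-8) - 8*(-2)) + (8*(-1) - 6*(-8)) + (6*0 - 6*(-1)) + (6*1 - 6*0) + (6*2 - (-2)*1) + ((-2)*(-2) - (-4)*2)
= 126
Area = |126|/2 = 63

63


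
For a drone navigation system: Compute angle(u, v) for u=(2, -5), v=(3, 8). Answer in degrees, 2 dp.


u.v = -34, |u| = sqrt(29) = 5.3852, |v| = sqrt(73) = 8.544
cos(theta) = u.v/(|u||v|) = -34/sqrt(2117) = -0.738956
theta = acos(-0.738956) = 137.64 degrees

137.64 degrees


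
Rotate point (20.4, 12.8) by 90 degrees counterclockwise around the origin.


90° CCW: (x,y) -> (-y, x)
(20.4,12.8) -> (-12.8, 20.4)

(-12.8, 20.4)


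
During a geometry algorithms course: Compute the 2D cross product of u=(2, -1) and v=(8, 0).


u x v = u_x*v_y - u_y*v_x = 2*0 - (-1)*8
= 0 - (-8) = 8

8


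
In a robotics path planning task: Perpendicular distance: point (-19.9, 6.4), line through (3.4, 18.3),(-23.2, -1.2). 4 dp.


|cross product| = 137.81
|line direction| = sqrt(1087.81) = 32.982
Distance = 137.81/sqrt(1087.81) = 4.1783

4.1783


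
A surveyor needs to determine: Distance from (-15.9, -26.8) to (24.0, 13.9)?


dx=39.9, dy=40.7
d^2 = 39.9^2 + 40.7^2 = 3248.5
d = sqrt(3248.5) = 56.9956

56.9956


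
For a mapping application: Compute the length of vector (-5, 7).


|u| = sqrt((-5)^2 + 7^2) = sqrt(74) = 8.6023

8.6023


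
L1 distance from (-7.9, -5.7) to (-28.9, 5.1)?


|(-7.9)-(-28.9)| + |(-5.7)-5.1| = 21 + 10.8 = 31.8

31.8


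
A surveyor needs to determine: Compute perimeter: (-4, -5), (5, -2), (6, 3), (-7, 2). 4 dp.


Sides: (-4, -5)->(5, -2): sqrt(90) = 9.486833, (5, -2)->(6, 3): sqrt(26) = 5.09902, (6, 3)->(-7, 2): sqrt(170) = 13.038405, (-7, 2)->(-4, -5): sqrt(58) = 7.615773
Sum = 35.240031
Perimeter = 35.24

35.24


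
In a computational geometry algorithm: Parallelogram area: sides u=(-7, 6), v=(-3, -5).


|u x v| = |(-7)*(-5) - 6*(-3)|
= |35 - (-18)| = 53

53


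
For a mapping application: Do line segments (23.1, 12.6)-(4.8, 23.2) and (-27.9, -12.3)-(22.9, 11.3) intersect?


Cross products: d1=61.32, d2=1031.68, d3=996.27, d4=25.91
d1*d2 < 0 and d3*d4 < 0? no

No, they don't intersect


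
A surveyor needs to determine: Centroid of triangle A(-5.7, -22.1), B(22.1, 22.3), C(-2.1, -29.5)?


Centroid = ((x_A+x_B+x_C)/3, (y_A+y_B+y_C)/3)
= (((-5.7)+22.1+(-2.1))/3, ((-22.1)+22.3+(-29.5))/3)
= (4.7667, -9.7667)

(4.7667, -9.7667)


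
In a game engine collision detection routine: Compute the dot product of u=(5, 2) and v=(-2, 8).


u . v = u_x*v_x + u_y*v_y = 5*(-2) + 2*8
= (-10) + 16 = 6

6


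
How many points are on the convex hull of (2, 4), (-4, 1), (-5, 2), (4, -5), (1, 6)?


Convex hull vertices (CCW): (-5, 2), (-4, 1), (4, -5), (2, 4), (1, 6)
Count = 5

5


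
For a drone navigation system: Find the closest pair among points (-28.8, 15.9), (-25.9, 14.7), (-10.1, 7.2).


d(P0,P1) = 3.1385, d(P0,P2) = 20.6247, d(P1,P2) = 17.4897
Closest: P0 and P1

Closest pair: (-28.8, 15.9) and (-25.9, 14.7), distance = 3.1385


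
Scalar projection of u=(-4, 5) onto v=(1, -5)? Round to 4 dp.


u.v = -29, |v| = sqrt(26) = 5.099
Scalar projection = u.v / |v| = -29 / sqrt(26) = -5.6874

-5.6874


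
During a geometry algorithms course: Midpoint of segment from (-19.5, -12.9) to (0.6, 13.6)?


M = (((-19.5)+0.6)/2, ((-12.9)+13.6)/2)
= (-9.45, 0.35)

(-9.45, 0.35)


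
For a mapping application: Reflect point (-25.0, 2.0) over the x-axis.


Reflection over x-axis: (x,y) -> (x,-y)
(-25, 2) -> (-25, -2)

(-25, -2)


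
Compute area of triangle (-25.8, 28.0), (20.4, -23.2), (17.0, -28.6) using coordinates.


Area = |x_A(y_B-y_C) + x_B(y_C-y_A) + x_C(y_A-y_B)|/2
= |(-139.32) + (-1154.64) + 870.4|/2
= 423.56/2 = 211.78

211.78


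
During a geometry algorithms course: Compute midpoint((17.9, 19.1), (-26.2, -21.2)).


M = ((17.9+(-26.2))/2, (19.1+(-21.2))/2)
= (-4.15, -1.05)

(-4.15, -1.05)


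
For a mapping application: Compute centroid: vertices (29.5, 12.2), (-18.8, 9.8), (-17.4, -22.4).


Centroid = ((x_A+x_B+x_C)/3, (y_A+y_B+y_C)/3)
= ((29.5+(-18.8)+(-17.4))/3, (12.2+9.8+(-22.4))/3)
= (-2.2333, -0.1333)

(-2.2333, -0.1333)


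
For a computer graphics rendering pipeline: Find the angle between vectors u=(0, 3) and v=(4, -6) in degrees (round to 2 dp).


u.v = -18, |u| = sqrt(9) = 3, |v| = sqrt(52) = 7.2111
cos(theta) = u.v/(|u||v|) = -18/sqrt(468) = -0.83205
theta = acos(-0.83205) = 146.31 degrees

146.31 degrees


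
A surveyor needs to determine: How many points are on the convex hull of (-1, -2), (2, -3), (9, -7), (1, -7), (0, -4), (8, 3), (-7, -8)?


Convex hull vertices (CCW): (-7, -8), (9, -7), (8, 3), (-1, -2)
Count = 4

4


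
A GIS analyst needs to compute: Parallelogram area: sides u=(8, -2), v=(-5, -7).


|u x v| = |8*(-7) - (-2)*(-5)|
= |(-56) - 10| = 66

66


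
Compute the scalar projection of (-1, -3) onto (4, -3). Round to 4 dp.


u.v = 5, |v| = sqrt(25) = 5
Scalar projection = u.v / |v| = 5 / sqrt(25) = 1

1


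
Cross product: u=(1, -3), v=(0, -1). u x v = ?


u x v = u_x*v_y - u_y*v_x = 1*(-1) - (-3)*0
= (-1) - 0 = -1

-1


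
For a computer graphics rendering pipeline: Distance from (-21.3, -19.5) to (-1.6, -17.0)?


dx=19.7, dy=2.5
d^2 = 19.7^2 + 2.5^2 = 394.34
d = sqrt(394.34) = 19.858

19.858


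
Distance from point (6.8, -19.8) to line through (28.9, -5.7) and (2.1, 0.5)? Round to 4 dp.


|cross product| = 514.9
|line direction| = sqrt(756.68) = 27.5078
Distance = 514.9/sqrt(756.68) = 18.7183

18.7183


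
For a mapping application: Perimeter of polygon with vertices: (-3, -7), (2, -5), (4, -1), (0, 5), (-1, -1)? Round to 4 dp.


Sides: (-3, -7)->(2, -5): sqrt(29) = 5.385165, (2, -5)->(4, -1): sqrt(20) = 4.472136, (4, -1)->(0, 5): sqrt(52) = 7.211103, (0, 5)->(-1, -1): sqrt(37) = 6.082763, (-1, -1)->(-3, -7): sqrt(40) = 6.324555
Sum = 29.475722
Perimeter = 29.4757

29.4757


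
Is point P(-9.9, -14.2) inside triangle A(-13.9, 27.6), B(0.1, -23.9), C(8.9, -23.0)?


Cross products: AB x AP = -379.2, BC x BP = 94.36, CA x CP = 750.64
All same sign? no

No, outside


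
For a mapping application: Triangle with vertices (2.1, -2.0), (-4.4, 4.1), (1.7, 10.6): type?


Side lengths squared: AB^2=79.46, BC^2=79.46, CA^2=158.92
Sorted: [79.46, 79.46, 158.92]
By sides: Isosceles, By angles: Right

Isosceles, Right


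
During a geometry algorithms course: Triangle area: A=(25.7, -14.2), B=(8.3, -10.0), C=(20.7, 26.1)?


Area = |x_A(y_B-y_C) + x_B(y_C-y_A) + x_C(y_A-y_B)|/2
= |(-927.77) + 334.49 + (-86.94)|/2
= 680.22/2 = 340.11

340.11


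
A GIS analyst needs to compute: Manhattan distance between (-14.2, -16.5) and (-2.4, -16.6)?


|(-14.2)-(-2.4)| + |(-16.5)-(-16.6)| = 11.8 + 0.1 = 11.9

11.9


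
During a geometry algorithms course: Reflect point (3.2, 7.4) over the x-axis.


Reflection over x-axis: (x,y) -> (x,-y)
(3.2, 7.4) -> (3.2, -7.4)

(3.2, -7.4)


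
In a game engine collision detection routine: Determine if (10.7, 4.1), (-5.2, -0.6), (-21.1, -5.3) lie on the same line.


Cross product: ((-5.2)-10.7)*((-5.3)-4.1) - ((-0.6)-4.1)*((-21.1)-10.7)
= 0

Yes, collinear


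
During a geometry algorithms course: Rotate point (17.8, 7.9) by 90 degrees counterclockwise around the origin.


90° CCW: (x,y) -> (-y, x)
(17.8,7.9) -> (-7.9, 17.8)

(-7.9, 17.8)


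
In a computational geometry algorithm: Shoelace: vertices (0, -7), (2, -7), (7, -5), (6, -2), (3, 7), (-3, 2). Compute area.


Shoelace sum: (0*(-7) - 2*(-7)) + (2*(-5) - 7*(-7)) + (7*(-2) - 6*(-5)) + (6*7 - 3*(-2)) + (3*2 - (-3)*7) + ((-3)*(-7) - 0*2)
= 165
Area = |165|/2 = 82.5

82.5


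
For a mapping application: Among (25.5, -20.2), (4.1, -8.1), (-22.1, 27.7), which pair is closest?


d(P0,P1) = 24.5839, d(P0,P2) = 67.529, d(P1,P2) = 44.363
Closest: P0 and P1

Closest pair: (25.5, -20.2) and (4.1, -8.1), distance = 24.5839


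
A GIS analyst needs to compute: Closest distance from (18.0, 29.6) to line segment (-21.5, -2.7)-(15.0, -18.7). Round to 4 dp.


Project P onto AB: t = 0.5824 (clamped to [0,1])
Closest point on segment: (-0.2435, -12.0179)
Distance: 45.4409

45.4409


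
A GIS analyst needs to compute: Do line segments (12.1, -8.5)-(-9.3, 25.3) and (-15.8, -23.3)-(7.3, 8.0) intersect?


Cross products: d1=-531.39, d2=919.21, d3=1259.74, d4=-190.86
d1*d2 < 0 and d3*d4 < 0? yes

Yes, they intersect


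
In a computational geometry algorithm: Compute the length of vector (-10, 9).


|u| = sqrt((-10)^2 + 9^2) = sqrt(181) = 13.4536

13.4536


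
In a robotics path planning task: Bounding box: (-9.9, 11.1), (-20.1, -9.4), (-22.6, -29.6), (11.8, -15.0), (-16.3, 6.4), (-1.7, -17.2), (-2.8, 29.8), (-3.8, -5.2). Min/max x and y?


x range: [-22.6, 11.8]
y range: [-29.6, 29.8]
Bounding box: (-22.6,-29.6) to (11.8,29.8)

(-22.6,-29.6) to (11.8,29.8)


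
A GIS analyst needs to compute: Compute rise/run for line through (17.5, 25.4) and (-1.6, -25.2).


slope = (y2-y1)/(x2-x1) = ((-25.2)-25.4)/((-1.6)-17.5) = (-50.6)/(-19.1) = 2.6492

2.6492


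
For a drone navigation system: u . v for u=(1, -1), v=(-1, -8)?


u . v = u_x*v_x + u_y*v_y = 1*(-1) + (-1)*(-8)
= (-1) + 8 = 7

7


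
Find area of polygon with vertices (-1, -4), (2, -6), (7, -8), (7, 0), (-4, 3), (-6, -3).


Shoelace sum: ((-1)*(-6) - 2*(-4)) + (2*(-8) - 7*(-6)) + (7*0 - 7*(-8)) + (7*3 - (-4)*0) + ((-4)*(-3) - (-6)*3) + ((-6)*(-4) - (-1)*(-3))
= 168
Area = |168|/2 = 84

84


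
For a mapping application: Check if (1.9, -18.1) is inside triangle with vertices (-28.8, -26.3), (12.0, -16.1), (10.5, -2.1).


Cross products: AB x AP = 21.42, BC x BP = 144.4, CA x CP = 420.68
All same sign? yes

Yes, inside


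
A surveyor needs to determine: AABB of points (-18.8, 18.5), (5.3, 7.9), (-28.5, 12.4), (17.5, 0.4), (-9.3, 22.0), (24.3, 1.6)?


x range: [-28.5, 24.3]
y range: [0.4, 22]
Bounding box: (-28.5,0.4) to (24.3,22)

(-28.5,0.4) to (24.3,22)


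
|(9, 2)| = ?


|u| = sqrt(9^2 + 2^2) = sqrt(85) = 9.2195

9.2195


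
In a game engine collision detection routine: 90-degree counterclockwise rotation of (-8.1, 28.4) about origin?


90° CCW: (x,y) -> (-y, x)
(-8.1,28.4) -> (-28.4, -8.1)

(-28.4, -8.1)


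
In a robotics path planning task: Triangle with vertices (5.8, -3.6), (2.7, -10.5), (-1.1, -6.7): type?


Side lengths squared: AB^2=57.22, BC^2=28.88, CA^2=57.22
Sorted: [28.88, 57.22, 57.22]
By sides: Isosceles, By angles: Acute

Isosceles, Acute


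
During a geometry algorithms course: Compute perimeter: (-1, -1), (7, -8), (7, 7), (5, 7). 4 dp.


Sides: (-1, -1)->(7, -8): sqrt(113) = 10.630146, (7, -8)->(7, 7): sqrt(225) = 15, (7, 7)->(5, 7): sqrt(4) = 2, (5, 7)->(-1, -1): sqrt(100) = 10
Sum = 37.630146
Perimeter = 37.6301

37.6301


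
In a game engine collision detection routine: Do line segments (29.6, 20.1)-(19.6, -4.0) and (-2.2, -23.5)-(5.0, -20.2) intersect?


Cross products: d1=208.98, d2=68.46, d3=-330.38, d4=-189.86
d1*d2 < 0 and d3*d4 < 0? no

No, they don't intersect


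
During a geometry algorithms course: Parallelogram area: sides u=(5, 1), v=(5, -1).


|u x v| = |5*(-1) - 1*5|
= |(-5) - 5| = 10

10


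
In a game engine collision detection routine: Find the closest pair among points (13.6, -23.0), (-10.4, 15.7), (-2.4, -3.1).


d(P0,P1) = 45.5378, d(P0,P2) = 25.5345, d(P1,P2) = 20.4313
Closest: P1 and P2

Closest pair: (-10.4, 15.7) and (-2.4, -3.1), distance = 20.4313


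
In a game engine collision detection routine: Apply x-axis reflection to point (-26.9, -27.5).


Reflection over x-axis: (x,y) -> (x,-y)
(-26.9, -27.5) -> (-26.9, 27.5)

(-26.9, 27.5)


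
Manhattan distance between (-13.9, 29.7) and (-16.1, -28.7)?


|(-13.9)-(-16.1)| + |29.7-(-28.7)| = 2.2 + 58.4 = 60.6

60.6


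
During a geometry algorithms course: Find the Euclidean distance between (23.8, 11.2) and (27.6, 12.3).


dx=3.8, dy=1.1
d^2 = 3.8^2 + 1.1^2 = 15.65
d = sqrt(15.65) = 3.956

3.956


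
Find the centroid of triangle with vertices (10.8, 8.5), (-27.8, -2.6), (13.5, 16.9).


Centroid = ((x_A+x_B+x_C)/3, (y_A+y_B+y_C)/3)
= ((10.8+(-27.8)+13.5)/3, (8.5+(-2.6)+16.9)/3)
= (-1.1667, 7.6)

(-1.1667, 7.6)


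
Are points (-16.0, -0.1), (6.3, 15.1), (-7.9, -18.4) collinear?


Cross product: (6.3-(-16))*((-18.4)-(-0.1)) - (15.1-(-0.1))*((-7.9)-(-16))
= -531.21

No, not collinear


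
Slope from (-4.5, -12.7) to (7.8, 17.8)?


slope = (y2-y1)/(x2-x1) = (17.8-(-12.7))/(7.8-(-4.5)) = 30.5/12.3 = 2.4797

2.4797


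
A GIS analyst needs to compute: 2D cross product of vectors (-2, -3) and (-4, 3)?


u x v = u_x*v_y - u_y*v_x = (-2)*3 - (-3)*(-4)
= (-6) - 12 = -18

-18


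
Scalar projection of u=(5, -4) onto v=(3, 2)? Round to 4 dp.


u.v = 7, |v| = sqrt(13) = 3.6056
Scalar projection = u.v / |v| = 7 / sqrt(13) = 1.9415

1.9415


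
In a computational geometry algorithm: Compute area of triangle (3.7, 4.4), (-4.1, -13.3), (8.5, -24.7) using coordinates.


Area = |x_A(y_B-y_C) + x_B(y_C-y_A) + x_C(y_A-y_B)|/2
= |42.18 + 119.31 + 150.45|/2
= 311.94/2 = 155.97

155.97


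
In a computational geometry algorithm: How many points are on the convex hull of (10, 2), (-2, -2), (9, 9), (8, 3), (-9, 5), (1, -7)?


Convex hull vertices (CCW): (-9, 5), (1, -7), (10, 2), (9, 9)
Count = 4

4


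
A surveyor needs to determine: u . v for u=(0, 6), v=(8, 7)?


u . v = u_x*v_x + u_y*v_y = 0*8 + 6*7
= 0 + 42 = 42

42


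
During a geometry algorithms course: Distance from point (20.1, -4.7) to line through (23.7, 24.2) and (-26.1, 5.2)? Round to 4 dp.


|cross product| = 1370.82
|line direction| = sqrt(2841.04) = 53.3014
Distance = 1370.82/sqrt(2841.04) = 25.7183

25.7183


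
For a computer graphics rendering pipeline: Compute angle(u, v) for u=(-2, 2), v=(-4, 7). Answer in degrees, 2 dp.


u.v = 22, |u| = sqrt(8) = 2.8284, |v| = sqrt(65) = 8.0623
cos(theta) = u.v/(|u||v|) = 22/sqrt(520) = 0.964764
theta = acos(0.964764) = 15.26 degrees

15.26 degrees


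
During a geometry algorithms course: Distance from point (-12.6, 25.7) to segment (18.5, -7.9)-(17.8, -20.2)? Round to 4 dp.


Project P onto AB: t = 0 (clamped to [0,1])
Closest point on segment: (18.5, -7.9)
Distance: 45.7839

45.7839


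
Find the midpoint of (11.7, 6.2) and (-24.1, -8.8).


M = ((11.7+(-24.1))/2, (6.2+(-8.8))/2)
= (-6.2, -1.3)

(-6.2, -1.3)


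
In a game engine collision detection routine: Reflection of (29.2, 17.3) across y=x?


Reflection over y=x: (x,y) -> (y,x)
(29.2, 17.3) -> (17.3, 29.2)

(17.3, 29.2)


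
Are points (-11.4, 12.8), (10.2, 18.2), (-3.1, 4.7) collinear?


Cross product: (10.2-(-11.4))*(4.7-12.8) - (18.2-12.8)*((-3.1)-(-11.4))
= -219.78

No, not collinear


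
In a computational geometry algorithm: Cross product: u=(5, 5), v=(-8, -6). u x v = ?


u x v = u_x*v_y - u_y*v_x = 5*(-6) - 5*(-8)
= (-30) - (-40) = 10

10


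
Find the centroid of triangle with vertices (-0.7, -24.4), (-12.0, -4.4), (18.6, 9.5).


Centroid = ((x_A+x_B+x_C)/3, (y_A+y_B+y_C)/3)
= (((-0.7)+(-12)+18.6)/3, ((-24.4)+(-4.4)+9.5)/3)
= (1.9667, -6.4333)

(1.9667, -6.4333)


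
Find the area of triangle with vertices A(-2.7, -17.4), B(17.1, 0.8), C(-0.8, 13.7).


Area = |x_A(y_B-y_C) + x_B(y_C-y_A) + x_C(y_A-y_B)|/2
= |34.83 + 531.81 + 14.56|/2
= 581.2/2 = 290.6

290.6


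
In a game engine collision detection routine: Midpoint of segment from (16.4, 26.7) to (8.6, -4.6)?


M = ((16.4+8.6)/2, (26.7+(-4.6))/2)
= (12.5, 11.05)

(12.5, 11.05)


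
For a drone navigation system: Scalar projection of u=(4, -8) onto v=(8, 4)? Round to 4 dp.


u.v = 0, |v| = sqrt(80) = 8.9443
Scalar projection = u.v / |v| = 0 / sqrt(80) = 0

0


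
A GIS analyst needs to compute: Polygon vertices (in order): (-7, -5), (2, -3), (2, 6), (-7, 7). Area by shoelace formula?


Shoelace sum: ((-7)*(-3) - 2*(-5)) + (2*6 - 2*(-3)) + (2*7 - (-7)*6) + ((-7)*(-5) - (-7)*7)
= 189
Area = |189|/2 = 94.5

94.5


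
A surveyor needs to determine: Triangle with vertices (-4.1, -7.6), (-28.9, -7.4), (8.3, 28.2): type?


Side lengths squared: AB^2=615.08, BC^2=2651.2, CA^2=1435.4
Sorted: [615.08, 1435.4, 2651.2]
By sides: Scalene, By angles: Obtuse

Scalene, Obtuse


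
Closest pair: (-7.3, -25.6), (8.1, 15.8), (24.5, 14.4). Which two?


d(P0,P1) = 44.1715, d(P0,P2) = 51.1003, d(P1,P2) = 16.4596
Closest: P1 and P2

Closest pair: (8.1, 15.8) and (24.5, 14.4), distance = 16.4596


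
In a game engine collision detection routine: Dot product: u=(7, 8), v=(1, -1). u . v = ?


u . v = u_x*v_x + u_y*v_y = 7*1 + 8*(-1)
= 7 + (-8) = -1

-1


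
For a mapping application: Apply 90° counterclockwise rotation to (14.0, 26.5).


90° CCW: (x,y) -> (-y, x)
(14,26.5) -> (-26.5, 14)

(-26.5, 14)


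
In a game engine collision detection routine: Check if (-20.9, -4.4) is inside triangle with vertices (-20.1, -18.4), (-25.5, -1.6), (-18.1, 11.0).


Cross products: AB x AP = -62.16, BC x BP = -78.68, CA x CP = -51.52
All same sign? yes

Yes, inside


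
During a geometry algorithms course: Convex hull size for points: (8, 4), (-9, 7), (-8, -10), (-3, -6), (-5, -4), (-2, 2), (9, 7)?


Convex hull vertices (CCW): (-9, 7), (-8, -10), (-3, -6), (8, 4), (9, 7)
Count = 5

5


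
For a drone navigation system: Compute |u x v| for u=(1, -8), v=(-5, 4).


|u x v| = |1*4 - (-8)*(-5)|
= |4 - 40| = 36

36


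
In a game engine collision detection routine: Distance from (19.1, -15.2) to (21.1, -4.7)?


dx=2, dy=10.5
d^2 = 2^2 + 10.5^2 = 114.25
d = sqrt(114.25) = 10.6888

10.6888


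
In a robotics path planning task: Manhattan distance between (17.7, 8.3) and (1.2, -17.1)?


|17.7-1.2| + |8.3-(-17.1)| = 16.5 + 25.4 = 41.9

41.9


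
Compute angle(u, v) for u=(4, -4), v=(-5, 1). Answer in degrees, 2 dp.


u.v = -24, |u| = sqrt(32) = 5.6569, |v| = sqrt(26) = 5.099
cos(theta) = u.v/(|u||v|) = -24/sqrt(832) = -0.83205
theta = acos(-0.83205) = 146.31 degrees

146.31 degrees


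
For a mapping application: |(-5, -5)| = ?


|u| = sqrt((-5)^2 + (-5)^2) = sqrt(50) = 7.0711

7.0711


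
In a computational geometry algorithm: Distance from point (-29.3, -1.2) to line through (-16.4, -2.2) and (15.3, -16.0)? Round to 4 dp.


|cross product| = 146.32
|line direction| = sqrt(1195.33) = 34.5735
Distance = 146.32/sqrt(1195.33) = 4.2321

4.2321


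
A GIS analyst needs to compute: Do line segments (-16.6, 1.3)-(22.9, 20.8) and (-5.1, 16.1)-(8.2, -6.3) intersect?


Cross products: d1=-454.44, d2=689.71, d3=360.35, d4=-783.8
d1*d2 < 0 and d3*d4 < 0? yes

Yes, they intersect


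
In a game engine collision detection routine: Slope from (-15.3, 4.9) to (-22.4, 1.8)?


slope = (y2-y1)/(x2-x1) = (1.8-4.9)/((-22.4)-(-15.3)) = (-3.1)/(-7.1) = 0.4366

0.4366


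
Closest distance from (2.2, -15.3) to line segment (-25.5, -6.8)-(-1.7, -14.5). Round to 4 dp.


Project P onto AB: t = 1 (clamped to [0,1])
Closest point on segment: (-1.7, -14.5)
Distance: 3.9812

3.9812


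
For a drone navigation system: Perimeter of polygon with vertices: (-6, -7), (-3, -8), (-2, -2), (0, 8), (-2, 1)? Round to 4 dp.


Sides: (-6, -7)->(-3, -8): sqrt(10) = 3.162278, (-3, -8)->(-2, -2): sqrt(37) = 6.082763, (-2, -2)->(0, 8): sqrt(104) = 10.198039, (0, 8)->(-2, 1): sqrt(53) = 7.28011, (-2, 1)->(-6, -7): sqrt(80) = 8.944272
Sum = 35.667462
Perimeter = 35.6675

35.6675


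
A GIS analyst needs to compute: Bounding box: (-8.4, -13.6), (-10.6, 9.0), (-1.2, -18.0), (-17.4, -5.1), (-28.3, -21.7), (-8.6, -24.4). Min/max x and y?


x range: [-28.3, -1.2]
y range: [-24.4, 9]
Bounding box: (-28.3,-24.4) to (-1.2,9)

(-28.3,-24.4) to (-1.2,9)


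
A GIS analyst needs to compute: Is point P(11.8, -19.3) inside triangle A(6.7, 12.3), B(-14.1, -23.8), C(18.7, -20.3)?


Cross products: AB x AP = 841.39, BC x BP = 56.95, CA x CP = 212.94
All same sign? yes

Yes, inside


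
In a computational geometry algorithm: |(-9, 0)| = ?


|u| = sqrt((-9)^2 + 0^2) = sqrt(81) = 9

9


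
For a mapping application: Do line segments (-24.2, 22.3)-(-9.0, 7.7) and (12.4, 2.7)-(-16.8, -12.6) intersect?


Cross products: d1=-1132.3, d2=-473.42, d3=236.44, d4=-422.44
d1*d2 < 0 and d3*d4 < 0? no

No, they don't intersect


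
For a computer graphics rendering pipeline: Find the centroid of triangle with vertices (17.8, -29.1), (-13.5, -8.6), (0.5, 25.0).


Centroid = ((x_A+x_B+x_C)/3, (y_A+y_B+y_C)/3)
= ((17.8+(-13.5)+0.5)/3, ((-29.1)+(-8.6)+25)/3)
= (1.6, -4.2333)

(1.6, -4.2333)


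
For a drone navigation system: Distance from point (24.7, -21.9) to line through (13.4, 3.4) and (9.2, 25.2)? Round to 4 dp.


|cross product| = 140.08
|line direction| = sqrt(492.88) = 22.2009
Distance = 140.08/sqrt(492.88) = 6.3097

6.3097


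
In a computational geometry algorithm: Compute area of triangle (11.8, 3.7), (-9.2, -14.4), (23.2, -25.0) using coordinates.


Area = |x_A(y_B-y_C) + x_B(y_C-y_A) + x_C(y_A-y_B)|/2
= |125.08 + 264.04 + 419.92|/2
= 809.04/2 = 404.52

404.52


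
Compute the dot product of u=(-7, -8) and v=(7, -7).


u . v = u_x*v_x + u_y*v_y = (-7)*7 + (-8)*(-7)
= (-49) + 56 = 7

7


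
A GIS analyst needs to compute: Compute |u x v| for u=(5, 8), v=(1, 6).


|u x v| = |5*6 - 8*1|
= |30 - 8| = 22

22


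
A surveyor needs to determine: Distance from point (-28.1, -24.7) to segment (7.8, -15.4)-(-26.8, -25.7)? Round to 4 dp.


Project P onto AB: t = 1 (clamped to [0,1])
Closest point on segment: (-26.8, -25.7)
Distance: 1.6401

1.6401


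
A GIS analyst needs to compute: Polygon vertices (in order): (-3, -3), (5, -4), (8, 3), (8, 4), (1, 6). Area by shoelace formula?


Shoelace sum: ((-3)*(-4) - 5*(-3)) + (5*3 - 8*(-4)) + (8*4 - 8*3) + (8*6 - 1*4) + (1*(-3) - (-3)*6)
= 141
Area = |141|/2 = 70.5

70.5


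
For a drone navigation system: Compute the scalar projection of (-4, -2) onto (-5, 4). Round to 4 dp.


u.v = 12, |v| = sqrt(41) = 6.4031
Scalar projection = u.v / |v| = 12 / sqrt(41) = 1.8741

1.8741


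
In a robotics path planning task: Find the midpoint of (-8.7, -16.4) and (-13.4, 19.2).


M = (((-8.7)+(-13.4))/2, ((-16.4)+19.2)/2)
= (-11.05, 1.4)

(-11.05, 1.4)


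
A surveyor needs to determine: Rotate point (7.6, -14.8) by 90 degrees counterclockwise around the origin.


90° CCW: (x,y) -> (-y, x)
(7.6,-14.8) -> (14.8, 7.6)

(14.8, 7.6)


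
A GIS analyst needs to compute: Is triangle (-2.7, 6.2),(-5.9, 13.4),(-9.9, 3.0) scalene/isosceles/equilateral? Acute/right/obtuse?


Side lengths squared: AB^2=62.08, BC^2=124.16, CA^2=62.08
Sorted: [62.08, 62.08, 124.16]
By sides: Isosceles, By angles: Right

Isosceles, Right


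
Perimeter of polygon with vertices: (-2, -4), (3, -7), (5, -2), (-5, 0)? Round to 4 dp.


Sides: (-2, -4)->(3, -7): sqrt(34) = 5.830952, (3, -7)->(5, -2): sqrt(29) = 5.385165, (5, -2)->(-5, 0): sqrt(104) = 10.198039, (-5, 0)->(-2, -4): sqrt(25) = 5
Sum = 26.414156
Perimeter = 26.4142

26.4142


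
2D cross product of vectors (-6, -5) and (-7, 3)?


u x v = u_x*v_y - u_y*v_x = (-6)*3 - (-5)*(-7)
= (-18) - 35 = -53

-53


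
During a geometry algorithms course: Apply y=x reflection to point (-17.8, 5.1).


Reflection over y=x: (x,y) -> (y,x)
(-17.8, 5.1) -> (5.1, -17.8)

(5.1, -17.8)


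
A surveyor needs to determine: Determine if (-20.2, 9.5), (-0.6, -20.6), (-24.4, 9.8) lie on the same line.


Cross product: ((-0.6)-(-20.2))*(9.8-9.5) - ((-20.6)-9.5)*((-24.4)-(-20.2))
= -120.54

No, not collinear


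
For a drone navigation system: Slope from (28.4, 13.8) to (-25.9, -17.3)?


slope = (y2-y1)/(x2-x1) = ((-17.3)-13.8)/((-25.9)-28.4) = (-31.1)/(-54.3) = 0.5727

0.5727


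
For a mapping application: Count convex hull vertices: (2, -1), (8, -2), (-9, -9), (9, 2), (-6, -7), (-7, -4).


Convex hull vertices (CCW): (-9, -9), (8, -2), (9, 2), (-7, -4)
Count = 4

4


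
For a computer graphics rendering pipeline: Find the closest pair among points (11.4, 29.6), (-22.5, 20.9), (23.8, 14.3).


d(P0,P1) = 34.9986, d(P0,P2) = 19.6939, d(P1,P2) = 46.768
Closest: P0 and P2

Closest pair: (11.4, 29.6) and (23.8, 14.3), distance = 19.6939


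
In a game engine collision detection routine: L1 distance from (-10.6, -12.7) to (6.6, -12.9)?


|(-10.6)-6.6| + |(-12.7)-(-12.9)| = 17.2 + 0.2 = 17.4

17.4


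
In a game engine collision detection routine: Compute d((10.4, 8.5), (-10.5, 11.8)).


dx=-20.9, dy=3.3
d^2 = (-20.9)^2 + 3.3^2 = 447.7
d = sqrt(447.7) = 21.1589

21.1589


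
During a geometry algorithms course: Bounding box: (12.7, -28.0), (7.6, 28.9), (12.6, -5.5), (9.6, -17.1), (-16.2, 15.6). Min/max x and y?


x range: [-16.2, 12.7]
y range: [-28, 28.9]
Bounding box: (-16.2,-28) to (12.7,28.9)

(-16.2,-28) to (12.7,28.9)


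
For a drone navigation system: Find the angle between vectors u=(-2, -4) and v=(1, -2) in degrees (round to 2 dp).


u.v = 6, |u| = sqrt(20) = 4.4721, |v| = sqrt(5) = 2.2361
cos(theta) = u.v/(|u||v|) = 6/sqrt(100) = 0.6
theta = acos(0.6) = 53.13 degrees

53.13 degrees


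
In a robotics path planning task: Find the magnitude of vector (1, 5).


|u| = sqrt(1^2 + 5^2) = sqrt(26) = 5.099

5.099


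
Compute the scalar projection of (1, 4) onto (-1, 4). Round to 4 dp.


u.v = 15, |v| = sqrt(17) = 4.1231
Scalar projection = u.v / |v| = 15 / sqrt(17) = 3.638

3.638


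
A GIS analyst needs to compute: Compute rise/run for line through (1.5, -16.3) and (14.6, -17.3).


slope = (y2-y1)/(x2-x1) = ((-17.3)-(-16.3))/(14.6-1.5) = (-1)/13.1 = -0.0763

-0.0763


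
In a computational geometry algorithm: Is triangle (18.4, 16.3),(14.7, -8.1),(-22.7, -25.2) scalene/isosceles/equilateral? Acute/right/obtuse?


Side lengths squared: AB^2=609.05, BC^2=1691.17, CA^2=3411.46
Sorted: [609.05, 1691.17, 3411.46]
By sides: Scalene, By angles: Obtuse

Scalene, Obtuse


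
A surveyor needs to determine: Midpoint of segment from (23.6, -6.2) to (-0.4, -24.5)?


M = ((23.6+(-0.4))/2, ((-6.2)+(-24.5))/2)
= (11.6, -15.35)

(11.6, -15.35)


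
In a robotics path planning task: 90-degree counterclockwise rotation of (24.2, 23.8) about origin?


90° CCW: (x,y) -> (-y, x)
(24.2,23.8) -> (-23.8, 24.2)

(-23.8, 24.2)


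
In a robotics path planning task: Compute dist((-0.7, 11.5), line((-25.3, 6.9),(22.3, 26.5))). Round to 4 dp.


|cross product| = 263.2
|line direction| = sqrt(2649.92) = 51.4774
Distance = 263.2/sqrt(2649.92) = 5.1129

5.1129


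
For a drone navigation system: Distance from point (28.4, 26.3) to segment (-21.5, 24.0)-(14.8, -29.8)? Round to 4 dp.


Project P onto AB: t = 0.4007 (clamped to [0,1])
Closest point on segment: (-6.9561, 2.4445)
Distance: 42.6513

42.6513


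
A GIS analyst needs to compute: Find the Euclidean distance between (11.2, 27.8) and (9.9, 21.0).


dx=-1.3, dy=-6.8
d^2 = (-1.3)^2 + (-6.8)^2 = 47.93
d = sqrt(47.93) = 6.9231

6.9231
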